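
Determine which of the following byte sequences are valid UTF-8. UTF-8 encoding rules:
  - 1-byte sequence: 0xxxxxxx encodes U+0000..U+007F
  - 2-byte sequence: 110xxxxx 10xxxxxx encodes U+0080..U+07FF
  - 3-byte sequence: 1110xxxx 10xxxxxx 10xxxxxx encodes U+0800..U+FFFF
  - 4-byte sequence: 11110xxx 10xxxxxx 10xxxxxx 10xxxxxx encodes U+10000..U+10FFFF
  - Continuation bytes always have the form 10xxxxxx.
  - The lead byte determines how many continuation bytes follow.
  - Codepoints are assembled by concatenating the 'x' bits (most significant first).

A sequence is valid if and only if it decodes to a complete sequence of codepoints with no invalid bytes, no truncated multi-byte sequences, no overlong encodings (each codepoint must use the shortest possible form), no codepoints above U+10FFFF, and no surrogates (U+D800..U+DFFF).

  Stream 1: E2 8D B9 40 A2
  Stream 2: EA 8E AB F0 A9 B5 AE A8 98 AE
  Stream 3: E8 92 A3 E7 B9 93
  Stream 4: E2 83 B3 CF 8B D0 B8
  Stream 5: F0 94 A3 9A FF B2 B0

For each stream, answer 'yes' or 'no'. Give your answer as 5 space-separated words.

Stream 1: error at byte offset 4. INVALID
Stream 2: error at byte offset 7. INVALID
Stream 3: decodes cleanly. VALID
Stream 4: decodes cleanly. VALID
Stream 5: error at byte offset 4. INVALID

Answer: no no yes yes no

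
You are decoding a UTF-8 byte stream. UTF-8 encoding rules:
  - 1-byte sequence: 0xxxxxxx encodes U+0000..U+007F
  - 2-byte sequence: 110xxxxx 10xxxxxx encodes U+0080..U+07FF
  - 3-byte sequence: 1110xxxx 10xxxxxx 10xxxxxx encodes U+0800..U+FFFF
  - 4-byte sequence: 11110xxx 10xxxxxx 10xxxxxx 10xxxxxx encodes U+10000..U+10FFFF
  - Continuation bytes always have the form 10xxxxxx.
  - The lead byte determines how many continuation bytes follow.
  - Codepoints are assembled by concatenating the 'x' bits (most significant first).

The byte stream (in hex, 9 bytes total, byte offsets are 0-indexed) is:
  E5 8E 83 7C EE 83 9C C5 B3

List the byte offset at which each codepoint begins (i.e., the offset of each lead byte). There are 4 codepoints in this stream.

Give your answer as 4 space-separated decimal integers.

Answer: 0 3 4 7

Derivation:
Byte[0]=E5: 3-byte lead, need 2 cont bytes. acc=0x5
Byte[1]=8E: continuation. acc=(acc<<6)|0x0E=0x14E
Byte[2]=83: continuation. acc=(acc<<6)|0x03=0x5383
Completed: cp=U+5383 (starts at byte 0)
Byte[3]=7C: 1-byte ASCII. cp=U+007C
Byte[4]=EE: 3-byte lead, need 2 cont bytes. acc=0xE
Byte[5]=83: continuation. acc=(acc<<6)|0x03=0x383
Byte[6]=9C: continuation. acc=(acc<<6)|0x1C=0xE0DC
Completed: cp=U+E0DC (starts at byte 4)
Byte[7]=C5: 2-byte lead, need 1 cont bytes. acc=0x5
Byte[8]=B3: continuation. acc=(acc<<6)|0x33=0x173
Completed: cp=U+0173 (starts at byte 7)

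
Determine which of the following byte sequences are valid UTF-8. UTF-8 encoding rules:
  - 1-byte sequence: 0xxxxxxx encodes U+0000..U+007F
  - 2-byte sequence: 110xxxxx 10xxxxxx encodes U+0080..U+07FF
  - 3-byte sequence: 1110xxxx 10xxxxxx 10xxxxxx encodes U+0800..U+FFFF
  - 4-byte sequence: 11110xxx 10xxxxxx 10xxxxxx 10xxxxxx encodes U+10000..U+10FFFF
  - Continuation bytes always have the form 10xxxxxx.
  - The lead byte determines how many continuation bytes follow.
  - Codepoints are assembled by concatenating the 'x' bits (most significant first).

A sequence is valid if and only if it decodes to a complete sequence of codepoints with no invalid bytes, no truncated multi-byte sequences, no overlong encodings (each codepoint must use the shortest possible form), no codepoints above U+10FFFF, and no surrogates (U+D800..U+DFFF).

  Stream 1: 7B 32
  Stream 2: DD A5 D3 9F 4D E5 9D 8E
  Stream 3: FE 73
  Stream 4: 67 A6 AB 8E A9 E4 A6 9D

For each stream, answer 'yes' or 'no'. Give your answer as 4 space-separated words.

Stream 1: decodes cleanly. VALID
Stream 2: decodes cleanly. VALID
Stream 3: error at byte offset 0. INVALID
Stream 4: error at byte offset 1. INVALID

Answer: yes yes no no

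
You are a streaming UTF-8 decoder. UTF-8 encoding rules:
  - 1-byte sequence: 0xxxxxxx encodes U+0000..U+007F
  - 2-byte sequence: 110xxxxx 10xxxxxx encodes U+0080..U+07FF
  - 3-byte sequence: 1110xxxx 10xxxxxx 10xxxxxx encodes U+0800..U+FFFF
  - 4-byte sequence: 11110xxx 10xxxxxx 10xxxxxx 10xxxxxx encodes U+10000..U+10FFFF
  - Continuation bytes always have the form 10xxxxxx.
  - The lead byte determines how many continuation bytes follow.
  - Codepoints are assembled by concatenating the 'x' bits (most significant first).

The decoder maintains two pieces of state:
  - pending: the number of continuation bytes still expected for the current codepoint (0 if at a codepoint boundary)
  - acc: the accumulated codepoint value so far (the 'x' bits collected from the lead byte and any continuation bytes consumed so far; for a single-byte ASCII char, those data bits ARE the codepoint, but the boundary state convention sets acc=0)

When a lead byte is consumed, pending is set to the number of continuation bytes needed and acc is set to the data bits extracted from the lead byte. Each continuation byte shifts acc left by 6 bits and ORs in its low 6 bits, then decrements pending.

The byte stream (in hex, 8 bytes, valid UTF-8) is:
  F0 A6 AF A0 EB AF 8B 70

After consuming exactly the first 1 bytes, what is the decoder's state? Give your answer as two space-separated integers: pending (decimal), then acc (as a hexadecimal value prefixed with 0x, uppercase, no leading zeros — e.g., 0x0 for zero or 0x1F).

Answer: 3 0x0

Derivation:
Byte[0]=F0: 4-byte lead. pending=3, acc=0x0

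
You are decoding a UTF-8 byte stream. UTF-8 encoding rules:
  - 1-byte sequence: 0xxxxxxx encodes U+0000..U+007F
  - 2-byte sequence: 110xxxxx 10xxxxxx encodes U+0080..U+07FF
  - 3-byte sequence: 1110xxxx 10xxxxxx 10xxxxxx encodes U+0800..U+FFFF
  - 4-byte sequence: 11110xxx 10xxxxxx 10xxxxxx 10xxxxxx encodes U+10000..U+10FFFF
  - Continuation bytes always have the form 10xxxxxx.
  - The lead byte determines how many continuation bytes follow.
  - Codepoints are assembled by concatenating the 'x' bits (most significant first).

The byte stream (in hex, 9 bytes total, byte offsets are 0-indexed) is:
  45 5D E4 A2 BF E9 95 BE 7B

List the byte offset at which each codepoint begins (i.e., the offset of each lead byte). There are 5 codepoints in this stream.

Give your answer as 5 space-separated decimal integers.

Answer: 0 1 2 5 8

Derivation:
Byte[0]=45: 1-byte ASCII. cp=U+0045
Byte[1]=5D: 1-byte ASCII. cp=U+005D
Byte[2]=E4: 3-byte lead, need 2 cont bytes. acc=0x4
Byte[3]=A2: continuation. acc=(acc<<6)|0x22=0x122
Byte[4]=BF: continuation. acc=(acc<<6)|0x3F=0x48BF
Completed: cp=U+48BF (starts at byte 2)
Byte[5]=E9: 3-byte lead, need 2 cont bytes. acc=0x9
Byte[6]=95: continuation. acc=(acc<<6)|0x15=0x255
Byte[7]=BE: continuation. acc=(acc<<6)|0x3E=0x957E
Completed: cp=U+957E (starts at byte 5)
Byte[8]=7B: 1-byte ASCII. cp=U+007B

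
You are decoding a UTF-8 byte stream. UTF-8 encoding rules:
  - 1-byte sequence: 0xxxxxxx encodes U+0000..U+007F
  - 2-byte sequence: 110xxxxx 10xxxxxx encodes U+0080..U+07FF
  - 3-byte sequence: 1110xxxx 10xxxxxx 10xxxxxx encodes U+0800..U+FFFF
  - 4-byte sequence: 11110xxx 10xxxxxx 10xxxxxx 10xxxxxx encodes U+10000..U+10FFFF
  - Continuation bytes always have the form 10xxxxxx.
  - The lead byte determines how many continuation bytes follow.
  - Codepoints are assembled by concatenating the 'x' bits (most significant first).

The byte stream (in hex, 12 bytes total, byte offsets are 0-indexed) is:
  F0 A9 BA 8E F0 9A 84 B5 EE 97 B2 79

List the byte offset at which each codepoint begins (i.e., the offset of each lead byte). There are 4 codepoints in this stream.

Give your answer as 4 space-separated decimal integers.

Byte[0]=F0: 4-byte lead, need 3 cont bytes. acc=0x0
Byte[1]=A9: continuation. acc=(acc<<6)|0x29=0x29
Byte[2]=BA: continuation. acc=(acc<<6)|0x3A=0xA7A
Byte[3]=8E: continuation. acc=(acc<<6)|0x0E=0x29E8E
Completed: cp=U+29E8E (starts at byte 0)
Byte[4]=F0: 4-byte lead, need 3 cont bytes. acc=0x0
Byte[5]=9A: continuation. acc=(acc<<6)|0x1A=0x1A
Byte[6]=84: continuation. acc=(acc<<6)|0x04=0x684
Byte[7]=B5: continuation. acc=(acc<<6)|0x35=0x1A135
Completed: cp=U+1A135 (starts at byte 4)
Byte[8]=EE: 3-byte lead, need 2 cont bytes. acc=0xE
Byte[9]=97: continuation. acc=(acc<<6)|0x17=0x397
Byte[10]=B2: continuation. acc=(acc<<6)|0x32=0xE5F2
Completed: cp=U+E5F2 (starts at byte 8)
Byte[11]=79: 1-byte ASCII. cp=U+0079

Answer: 0 4 8 11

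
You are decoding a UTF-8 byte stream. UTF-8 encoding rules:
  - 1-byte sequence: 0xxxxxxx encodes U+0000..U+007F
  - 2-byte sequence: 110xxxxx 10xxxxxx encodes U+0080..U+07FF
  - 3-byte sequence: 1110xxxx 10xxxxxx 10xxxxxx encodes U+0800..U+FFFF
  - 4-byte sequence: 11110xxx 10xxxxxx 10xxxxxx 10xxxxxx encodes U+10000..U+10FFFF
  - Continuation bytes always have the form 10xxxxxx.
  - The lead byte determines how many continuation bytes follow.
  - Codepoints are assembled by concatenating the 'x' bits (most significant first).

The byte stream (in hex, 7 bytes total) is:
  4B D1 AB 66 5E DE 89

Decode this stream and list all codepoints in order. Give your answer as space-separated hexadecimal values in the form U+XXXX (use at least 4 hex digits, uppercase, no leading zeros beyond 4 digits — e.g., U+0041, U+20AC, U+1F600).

Answer: U+004B U+046B U+0066 U+005E U+0789

Derivation:
Byte[0]=4B: 1-byte ASCII. cp=U+004B
Byte[1]=D1: 2-byte lead, need 1 cont bytes. acc=0x11
Byte[2]=AB: continuation. acc=(acc<<6)|0x2B=0x46B
Completed: cp=U+046B (starts at byte 1)
Byte[3]=66: 1-byte ASCII. cp=U+0066
Byte[4]=5E: 1-byte ASCII. cp=U+005E
Byte[5]=DE: 2-byte lead, need 1 cont bytes. acc=0x1E
Byte[6]=89: continuation. acc=(acc<<6)|0x09=0x789
Completed: cp=U+0789 (starts at byte 5)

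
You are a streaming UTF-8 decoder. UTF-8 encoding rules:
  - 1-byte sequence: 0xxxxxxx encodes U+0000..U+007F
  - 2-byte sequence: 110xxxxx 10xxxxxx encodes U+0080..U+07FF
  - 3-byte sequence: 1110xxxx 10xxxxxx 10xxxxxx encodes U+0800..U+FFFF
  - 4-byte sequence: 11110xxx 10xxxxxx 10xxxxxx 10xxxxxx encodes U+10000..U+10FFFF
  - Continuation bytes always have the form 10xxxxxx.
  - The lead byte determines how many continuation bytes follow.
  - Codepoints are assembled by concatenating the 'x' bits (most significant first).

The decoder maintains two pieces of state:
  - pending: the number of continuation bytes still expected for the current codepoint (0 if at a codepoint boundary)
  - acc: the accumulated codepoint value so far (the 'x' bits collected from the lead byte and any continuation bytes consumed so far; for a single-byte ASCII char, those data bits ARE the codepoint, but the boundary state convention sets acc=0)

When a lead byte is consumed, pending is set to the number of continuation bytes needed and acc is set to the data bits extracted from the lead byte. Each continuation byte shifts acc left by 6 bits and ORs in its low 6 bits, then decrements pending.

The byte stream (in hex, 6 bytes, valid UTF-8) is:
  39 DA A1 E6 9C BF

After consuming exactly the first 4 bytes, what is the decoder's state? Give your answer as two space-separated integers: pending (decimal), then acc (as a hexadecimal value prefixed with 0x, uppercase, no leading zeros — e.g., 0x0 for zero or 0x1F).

Answer: 2 0x6

Derivation:
Byte[0]=39: 1-byte. pending=0, acc=0x0
Byte[1]=DA: 2-byte lead. pending=1, acc=0x1A
Byte[2]=A1: continuation. acc=(acc<<6)|0x21=0x6A1, pending=0
Byte[3]=E6: 3-byte lead. pending=2, acc=0x6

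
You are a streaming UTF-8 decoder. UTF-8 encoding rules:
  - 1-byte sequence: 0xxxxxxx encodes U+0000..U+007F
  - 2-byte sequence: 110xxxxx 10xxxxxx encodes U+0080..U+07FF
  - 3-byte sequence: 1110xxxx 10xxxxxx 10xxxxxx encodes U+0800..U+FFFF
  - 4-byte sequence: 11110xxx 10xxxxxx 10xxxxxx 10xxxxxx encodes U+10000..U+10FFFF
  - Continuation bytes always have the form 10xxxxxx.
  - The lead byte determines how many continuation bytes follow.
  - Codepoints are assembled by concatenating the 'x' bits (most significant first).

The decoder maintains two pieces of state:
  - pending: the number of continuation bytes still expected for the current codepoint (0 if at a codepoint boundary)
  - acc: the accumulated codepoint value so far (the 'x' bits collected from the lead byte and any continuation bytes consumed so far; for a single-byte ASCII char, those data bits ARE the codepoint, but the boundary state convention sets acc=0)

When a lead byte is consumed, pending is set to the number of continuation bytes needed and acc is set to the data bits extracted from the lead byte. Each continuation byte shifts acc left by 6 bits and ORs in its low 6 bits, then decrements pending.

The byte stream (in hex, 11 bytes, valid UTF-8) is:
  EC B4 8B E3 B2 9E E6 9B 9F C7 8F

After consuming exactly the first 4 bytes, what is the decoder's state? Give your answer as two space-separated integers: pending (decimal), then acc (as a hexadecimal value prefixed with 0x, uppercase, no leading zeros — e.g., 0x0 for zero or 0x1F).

Answer: 2 0x3

Derivation:
Byte[0]=EC: 3-byte lead. pending=2, acc=0xC
Byte[1]=B4: continuation. acc=(acc<<6)|0x34=0x334, pending=1
Byte[2]=8B: continuation. acc=(acc<<6)|0x0B=0xCD0B, pending=0
Byte[3]=E3: 3-byte lead. pending=2, acc=0x3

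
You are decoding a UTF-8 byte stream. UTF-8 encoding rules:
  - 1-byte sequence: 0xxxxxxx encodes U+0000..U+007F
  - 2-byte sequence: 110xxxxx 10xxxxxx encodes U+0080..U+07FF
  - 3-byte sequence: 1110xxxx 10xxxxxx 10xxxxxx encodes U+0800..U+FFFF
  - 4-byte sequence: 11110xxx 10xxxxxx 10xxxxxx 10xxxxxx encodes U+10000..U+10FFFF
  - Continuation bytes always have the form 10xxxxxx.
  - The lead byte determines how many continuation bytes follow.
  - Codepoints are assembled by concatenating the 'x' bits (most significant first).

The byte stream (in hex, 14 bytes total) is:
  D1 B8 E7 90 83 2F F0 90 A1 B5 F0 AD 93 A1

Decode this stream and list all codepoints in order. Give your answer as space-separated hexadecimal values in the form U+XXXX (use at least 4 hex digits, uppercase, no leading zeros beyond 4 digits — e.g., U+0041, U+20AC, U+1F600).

Byte[0]=D1: 2-byte lead, need 1 cont bytes. acc=0x11
Byte[1]=B8: continuation. acc=(acc<<6)|0x38=0x478
Completed: cp=U+0478 (starts at byte 0)
Byte[2]=E7: 3-byte lead, need 2 cont bytes. acc=0x7
Byte[3]=90: continuation. acc=(acc<<6)|0x10=0x1D0
Byte[4]=83: continuation. acc=(acc<<6)|0x03=0x7403
Completed: cp=U+7403 (starts at byte 2)
Byte[5]=2F: 1-byte ASCII. cp=U+002F
Byte[6]=F0: 4-byte lead, need 3 cont bytes. acc=0x0
Byte[7]=90: continuation. acc=(acc<<6)|0x10=0x10
Byte[8]=A1: continuation. acc=(acc<<6)|0x21=0x421
Byte[9]=B5: continuation. acc=(acc<<6)|0x35=0x10875
Completed: cp=U+10875 (starts at byte 6)
Byte[10]=F0: 4-byte lead, need 3 cont bytes. acc=0x0
Byte[11]=AD: continuation. acc=(acc<<6)|0x2D=0x2D
Byte[12]=93: continuation. acc=(acc<<6)|0x13=0xB53
Byte[13]=A1: continuation. acc=(acc<<6)|0x21=0x2D4E1
Completed: cp=U+2D4E1 (starts at byte 10)

Answer: U+0478 U+7403 U+002F U+10875 U+2D4E1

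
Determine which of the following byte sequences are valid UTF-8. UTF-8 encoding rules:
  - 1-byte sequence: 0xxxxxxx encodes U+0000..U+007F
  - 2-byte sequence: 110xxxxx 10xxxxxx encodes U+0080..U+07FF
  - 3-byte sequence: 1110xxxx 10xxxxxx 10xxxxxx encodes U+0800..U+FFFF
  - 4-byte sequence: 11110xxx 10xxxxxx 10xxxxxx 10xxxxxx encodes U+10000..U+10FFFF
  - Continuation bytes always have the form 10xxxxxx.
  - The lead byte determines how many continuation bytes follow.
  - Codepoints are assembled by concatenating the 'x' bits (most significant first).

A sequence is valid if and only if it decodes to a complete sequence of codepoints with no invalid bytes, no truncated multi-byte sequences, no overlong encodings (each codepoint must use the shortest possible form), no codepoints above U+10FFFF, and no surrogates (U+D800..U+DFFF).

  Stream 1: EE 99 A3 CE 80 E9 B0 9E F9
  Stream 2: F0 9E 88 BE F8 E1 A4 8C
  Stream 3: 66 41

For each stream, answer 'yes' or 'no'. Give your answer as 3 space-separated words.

Answer: no no yes

Derivation:
Stream 1: error at byte offset 8. INVALID
Stream 2: error at byte offset 4. INVALID
Stream 3: decodes cleanly. VALID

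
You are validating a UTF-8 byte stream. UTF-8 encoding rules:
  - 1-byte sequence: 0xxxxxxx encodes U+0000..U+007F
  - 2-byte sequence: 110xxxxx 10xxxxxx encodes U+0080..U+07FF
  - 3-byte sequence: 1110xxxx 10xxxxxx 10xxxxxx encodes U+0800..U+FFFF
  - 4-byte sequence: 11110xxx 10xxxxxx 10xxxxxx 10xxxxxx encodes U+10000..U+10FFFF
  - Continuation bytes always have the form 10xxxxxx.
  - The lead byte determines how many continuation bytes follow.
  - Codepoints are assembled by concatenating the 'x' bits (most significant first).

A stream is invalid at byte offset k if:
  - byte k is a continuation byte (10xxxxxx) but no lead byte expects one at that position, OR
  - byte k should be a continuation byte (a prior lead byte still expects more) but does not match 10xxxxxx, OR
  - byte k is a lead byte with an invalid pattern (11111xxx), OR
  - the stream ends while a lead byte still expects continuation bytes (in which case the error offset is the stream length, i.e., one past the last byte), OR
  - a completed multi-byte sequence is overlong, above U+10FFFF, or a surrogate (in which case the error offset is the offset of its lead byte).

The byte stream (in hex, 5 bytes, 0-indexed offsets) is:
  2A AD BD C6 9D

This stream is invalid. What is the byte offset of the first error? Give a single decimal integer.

Byte[0]=2A: 1-byte ASCII. cp=U+002A
Byte[1]=AD: INVALID lead byte (not 0xxx/110x/1110/11110)

Answer: 1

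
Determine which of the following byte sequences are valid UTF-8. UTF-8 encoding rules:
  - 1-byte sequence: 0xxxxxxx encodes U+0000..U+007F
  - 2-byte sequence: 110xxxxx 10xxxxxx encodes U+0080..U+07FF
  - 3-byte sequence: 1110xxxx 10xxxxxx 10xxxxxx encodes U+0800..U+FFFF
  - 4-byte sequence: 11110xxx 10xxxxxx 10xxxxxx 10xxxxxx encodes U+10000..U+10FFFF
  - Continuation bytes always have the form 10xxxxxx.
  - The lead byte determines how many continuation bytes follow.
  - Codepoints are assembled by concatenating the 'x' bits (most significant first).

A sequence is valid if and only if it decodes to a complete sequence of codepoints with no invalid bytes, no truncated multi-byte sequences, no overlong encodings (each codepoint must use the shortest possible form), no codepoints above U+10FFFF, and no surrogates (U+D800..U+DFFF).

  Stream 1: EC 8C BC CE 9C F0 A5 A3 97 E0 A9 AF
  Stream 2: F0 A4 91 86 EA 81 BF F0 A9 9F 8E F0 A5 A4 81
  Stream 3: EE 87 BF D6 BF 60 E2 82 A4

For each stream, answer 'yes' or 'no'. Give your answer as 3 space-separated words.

Answer: yes yes yes

Derivation:
Stream 1: decodes cleanly. VALID
Stream 2: decodes cleanly. VALID
Stream 3: decodes cleanly. VALID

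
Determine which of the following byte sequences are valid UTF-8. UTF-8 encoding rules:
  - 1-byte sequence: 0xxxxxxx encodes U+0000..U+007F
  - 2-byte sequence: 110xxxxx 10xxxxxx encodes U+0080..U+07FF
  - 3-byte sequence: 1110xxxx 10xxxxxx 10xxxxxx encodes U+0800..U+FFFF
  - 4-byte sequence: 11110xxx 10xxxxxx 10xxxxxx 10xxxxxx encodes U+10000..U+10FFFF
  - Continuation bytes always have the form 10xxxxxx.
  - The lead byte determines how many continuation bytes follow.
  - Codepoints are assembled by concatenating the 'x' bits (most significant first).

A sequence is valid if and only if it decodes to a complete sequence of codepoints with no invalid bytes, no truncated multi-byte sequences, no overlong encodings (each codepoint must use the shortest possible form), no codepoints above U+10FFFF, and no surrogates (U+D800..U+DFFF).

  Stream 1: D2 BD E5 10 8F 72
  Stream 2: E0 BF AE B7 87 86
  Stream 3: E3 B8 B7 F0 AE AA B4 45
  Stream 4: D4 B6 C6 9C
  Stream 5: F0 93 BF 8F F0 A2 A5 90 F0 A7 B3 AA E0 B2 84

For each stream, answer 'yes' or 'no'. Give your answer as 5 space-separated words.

Stream 1: error at byte offset 3. INVALID
Stream 2: error at byte offset 3. INVALID
Stream 3: decodes cleanly. VALID
Stream 4: decodes cleanly. VALID
Stream 5: decodes cleanly. VALID

Answer: no no yes yes yes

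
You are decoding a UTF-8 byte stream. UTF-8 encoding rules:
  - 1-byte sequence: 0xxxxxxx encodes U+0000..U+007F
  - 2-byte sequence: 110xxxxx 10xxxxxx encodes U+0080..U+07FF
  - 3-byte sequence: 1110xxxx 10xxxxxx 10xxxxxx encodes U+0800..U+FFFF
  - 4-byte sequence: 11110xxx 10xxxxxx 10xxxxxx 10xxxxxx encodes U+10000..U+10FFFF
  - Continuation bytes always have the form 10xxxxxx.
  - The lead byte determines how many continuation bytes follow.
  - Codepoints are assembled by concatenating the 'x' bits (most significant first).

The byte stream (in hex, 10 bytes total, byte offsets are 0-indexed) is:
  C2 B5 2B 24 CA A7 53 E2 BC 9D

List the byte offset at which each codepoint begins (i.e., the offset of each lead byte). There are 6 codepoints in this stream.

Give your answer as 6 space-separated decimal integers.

Answer: 0 2 3 4 6 7

Derivation:
Byte[0]=C2: 2-byte lead, need 1 cont bytes. acc=0x2
Byte[1]=B5: continuation. acc=(acc<<6)|0x35=0xB5
Completed: cp=U+00B5 (starts at byte 0)
Byte[2]=2B: 1-byte ASCII. cp=U+002B
Byte[3]=24: 1-byte ASCII. cp=U+0024
Byte[4]=CA: 2-byte lead, need 1 cont bytes. acc=0xA
Byte[5]=A7: continuation. acc=(acc<<6)|0x27=0x2A7
Completed: cp=U+02A7 (starts at byte 4)
Byte[6]=53: 1-byte ASCII. cp=U+0053
Byte[7]=E2: 3-byte lead, need 2 cont bytes. acc=0x2
Byte[8]=BC: continuation. acc=(acc<<6)|0x3C=0xBC
Byte[9]=9D: continuation. acc=(acc<<6)|0x1D=0x2F1D
Completed: cp=U+2F1D (starts at byte 7)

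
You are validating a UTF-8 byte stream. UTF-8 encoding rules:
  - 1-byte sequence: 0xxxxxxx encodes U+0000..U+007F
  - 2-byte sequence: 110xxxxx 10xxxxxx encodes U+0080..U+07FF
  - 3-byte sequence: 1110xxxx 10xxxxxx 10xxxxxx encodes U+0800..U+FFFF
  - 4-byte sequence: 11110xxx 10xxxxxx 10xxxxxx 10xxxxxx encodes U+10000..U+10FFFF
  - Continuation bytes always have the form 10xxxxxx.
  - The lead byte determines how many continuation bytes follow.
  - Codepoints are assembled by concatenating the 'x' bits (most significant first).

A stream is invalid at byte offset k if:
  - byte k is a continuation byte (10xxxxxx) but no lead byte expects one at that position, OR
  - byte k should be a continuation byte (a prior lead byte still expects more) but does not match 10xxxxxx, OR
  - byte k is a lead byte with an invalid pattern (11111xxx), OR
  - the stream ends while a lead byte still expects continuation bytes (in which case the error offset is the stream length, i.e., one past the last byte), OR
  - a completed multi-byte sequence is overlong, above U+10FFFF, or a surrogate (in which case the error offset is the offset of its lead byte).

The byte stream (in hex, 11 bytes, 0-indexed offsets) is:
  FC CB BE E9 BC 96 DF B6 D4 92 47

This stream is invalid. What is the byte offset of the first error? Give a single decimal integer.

Byte[0]=FC: INVALID lead byte (not 0xxx/110x/1110/11110)

Answer: 0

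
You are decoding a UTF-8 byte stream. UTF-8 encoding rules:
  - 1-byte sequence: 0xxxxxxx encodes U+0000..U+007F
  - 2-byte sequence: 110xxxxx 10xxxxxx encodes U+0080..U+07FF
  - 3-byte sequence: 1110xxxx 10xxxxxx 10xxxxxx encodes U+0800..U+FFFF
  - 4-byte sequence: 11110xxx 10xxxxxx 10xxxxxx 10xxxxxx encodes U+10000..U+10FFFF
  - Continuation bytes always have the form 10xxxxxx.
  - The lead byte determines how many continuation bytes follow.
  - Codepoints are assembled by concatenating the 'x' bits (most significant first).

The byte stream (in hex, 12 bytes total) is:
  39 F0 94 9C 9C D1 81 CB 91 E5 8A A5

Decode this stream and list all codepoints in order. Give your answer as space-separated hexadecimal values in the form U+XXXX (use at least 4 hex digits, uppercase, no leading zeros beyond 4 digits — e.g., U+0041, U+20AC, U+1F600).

Answer: U+0039 U+1471C U+0441 U+02D1 U+52A5

Derivation:
Byte[0]=39: 1-byte ASCII. cp=U+0039
Byte[1]=F0: 4-byte lead, need 3 cont bytes. acc=0x0
Byte[2]=94: continuation. acc=(acc<<6)|0x14=0x14
Byte[3]=9C: continuation. acc=(acc<<6)|0x1C=0x51C
Byte[4]=9C: continuation. acc=(acc<<6)|0x1C=0x1471C
Completed: cp=U+1471C (starts at byte 1)
Byte[5]=D1: 2-byte lead, need 1 cont bytes. acc=0x11
Byte[6]=81: continuation. acc=(acc<<6)|0x01=0x441
Completed: cp=U+0441 (starts at byte 5)
Byte[7]=CB: 2-byte lead, need 1 cont bytes. acc=0xB
Byte[8]=91: continuation. acc=(acc<<6)|0x11=0x2D1
Completed: cp=U+02D1 (starts at byte 7)
Byte[9]=E5: 3-byte lead, need 2 cont bytes. acc=0x5
Byte[10]=8A: continuation. acc=(acc<<6)|0x0A=0x14A
Byte[11]=A5: continuation. acc=(acc<<6)|0x25=0x52A5
Completed: cp=U+52A5 (starts at byte 9)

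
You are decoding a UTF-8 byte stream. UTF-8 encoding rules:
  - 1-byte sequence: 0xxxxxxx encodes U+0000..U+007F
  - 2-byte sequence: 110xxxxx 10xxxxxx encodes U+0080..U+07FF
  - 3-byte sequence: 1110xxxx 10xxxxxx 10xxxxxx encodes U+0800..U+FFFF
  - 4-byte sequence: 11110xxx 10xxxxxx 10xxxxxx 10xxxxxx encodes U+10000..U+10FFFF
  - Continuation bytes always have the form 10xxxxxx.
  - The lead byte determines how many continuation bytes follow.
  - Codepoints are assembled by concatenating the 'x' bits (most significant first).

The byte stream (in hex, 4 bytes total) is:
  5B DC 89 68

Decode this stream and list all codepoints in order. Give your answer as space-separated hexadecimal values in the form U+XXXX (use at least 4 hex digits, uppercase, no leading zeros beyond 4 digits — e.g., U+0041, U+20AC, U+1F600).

Byte[0]=5B: 1-byte ASCII. cp=U+005B
Byte[1]=DC: 2-byte lead, need 1 cont bytes. acc=0x1C
Byte[2]=89: continuation. acc=(acc<<6)|0x09=0x709
Completed: cp=U+0709 (starts at byte 1)
Byte[3]=68: 1-byte ASCII. cp=U+0068

Answer: U+005B U+0709 U+0068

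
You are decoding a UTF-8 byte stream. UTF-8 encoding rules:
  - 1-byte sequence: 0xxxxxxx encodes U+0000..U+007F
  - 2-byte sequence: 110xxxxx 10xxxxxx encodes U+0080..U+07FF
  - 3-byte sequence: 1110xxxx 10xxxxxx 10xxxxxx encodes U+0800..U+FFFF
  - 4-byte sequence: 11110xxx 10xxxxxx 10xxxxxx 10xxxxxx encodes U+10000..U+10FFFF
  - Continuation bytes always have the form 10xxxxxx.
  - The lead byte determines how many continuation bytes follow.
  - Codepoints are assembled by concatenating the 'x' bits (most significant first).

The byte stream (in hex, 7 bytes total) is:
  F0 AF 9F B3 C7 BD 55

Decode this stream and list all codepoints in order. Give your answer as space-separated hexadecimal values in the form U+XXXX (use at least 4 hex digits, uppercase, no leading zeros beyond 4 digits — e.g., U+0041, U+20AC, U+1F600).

Byte[0]=F0: 4-byte lead, need 3 cont bytes. acc=0x0
Byte[1]=AF: continuation. acc=(acc<<6)|0x2F=0x2F
Byte[2]=9F: continuation. acc=(acc<<6)|0x1F=0xBDF
Byte[3]=B3: continuation. acc=(acc<<6)|0x33=0x2F7F3
Completed: cp=U+2F7F3 (starts at byte 0)
Byte[4]=C7: 2-byte lead, need 1 cont bytes. acc=0x7
Byte[5]=BD: continuation. acc=(acc<<6)|0x3D=0x1FD
Completed: cp=U+01FD (starts at byte 4)
Byte[6]=55: 1-byte ASCII. cp=U+0055

Answer: U+2F7F3 U+01FD U+0055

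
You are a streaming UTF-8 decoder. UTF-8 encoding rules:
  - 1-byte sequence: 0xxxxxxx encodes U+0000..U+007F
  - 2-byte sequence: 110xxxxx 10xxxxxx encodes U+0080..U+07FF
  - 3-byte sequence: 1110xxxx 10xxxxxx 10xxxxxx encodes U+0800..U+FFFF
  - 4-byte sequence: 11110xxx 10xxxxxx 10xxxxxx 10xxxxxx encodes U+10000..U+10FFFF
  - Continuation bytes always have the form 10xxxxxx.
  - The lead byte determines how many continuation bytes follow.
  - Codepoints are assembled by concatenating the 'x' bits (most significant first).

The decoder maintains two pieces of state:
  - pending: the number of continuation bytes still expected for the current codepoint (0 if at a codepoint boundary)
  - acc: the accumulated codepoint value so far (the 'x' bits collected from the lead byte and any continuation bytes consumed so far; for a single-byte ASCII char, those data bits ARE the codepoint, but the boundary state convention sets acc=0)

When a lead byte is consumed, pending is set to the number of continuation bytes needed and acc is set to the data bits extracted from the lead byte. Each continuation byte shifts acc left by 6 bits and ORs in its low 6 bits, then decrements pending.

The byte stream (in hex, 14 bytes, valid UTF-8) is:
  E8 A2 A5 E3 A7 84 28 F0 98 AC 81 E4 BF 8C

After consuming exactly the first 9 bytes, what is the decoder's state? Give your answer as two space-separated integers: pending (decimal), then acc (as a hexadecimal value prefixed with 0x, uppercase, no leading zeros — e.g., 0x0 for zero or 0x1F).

Answer: 2 0x18

Derivation:
Byte[0]=E8: 3-byte lead. pending=2, acc=0x8
Byte[1]=A2: continuation. acc=(acc<<6)|0x22=0x222, pending=1
Byte[2]=A5: continuation. acc=(acc<<6)|0x25=0x88A5, pending=0
Byte[3]=E3: 3-byte lead. pending=2, acc=0x3
Byte[4]=A7: continuation. acc=(acc<<6)|0x27=0xE7, pending=1
Byte[5]=84: continuation. acc=(acc<<6)|0x04=0x39C4, pending=0
Byte[6]=28: 1-byte. pending=0, acc=0x0
Byte[7]=F0: 4-byte lead. pending=3, acc=0x0
Byte[8]=98: continuation. acc=(acc<<6)|0x18=0x18, pending=2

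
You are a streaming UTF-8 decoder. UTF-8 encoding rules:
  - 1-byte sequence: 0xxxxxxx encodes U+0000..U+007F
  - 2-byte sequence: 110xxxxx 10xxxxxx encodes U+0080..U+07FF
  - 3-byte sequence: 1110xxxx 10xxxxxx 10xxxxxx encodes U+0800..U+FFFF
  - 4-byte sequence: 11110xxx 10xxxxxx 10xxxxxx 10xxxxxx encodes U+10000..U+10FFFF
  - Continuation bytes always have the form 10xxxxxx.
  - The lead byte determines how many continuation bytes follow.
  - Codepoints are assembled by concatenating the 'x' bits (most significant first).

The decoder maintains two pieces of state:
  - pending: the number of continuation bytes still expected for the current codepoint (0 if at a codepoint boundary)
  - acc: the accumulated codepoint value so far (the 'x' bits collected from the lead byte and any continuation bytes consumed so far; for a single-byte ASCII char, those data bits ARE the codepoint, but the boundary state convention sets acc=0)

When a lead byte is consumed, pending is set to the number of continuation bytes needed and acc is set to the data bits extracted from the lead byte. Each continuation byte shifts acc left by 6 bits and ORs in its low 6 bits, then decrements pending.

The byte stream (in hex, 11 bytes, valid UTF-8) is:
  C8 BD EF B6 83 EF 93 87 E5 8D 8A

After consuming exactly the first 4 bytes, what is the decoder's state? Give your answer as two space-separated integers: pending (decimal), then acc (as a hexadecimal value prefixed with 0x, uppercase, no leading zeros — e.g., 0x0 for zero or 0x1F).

Answer: 1 0x3F6

Derivation:
Byte[0]=C8: 2-byte lead. pending=1, acc=0x8
Byte[1]=BD: continuation. acc=(acc<<6)|0x3D=0x23D, pending=0
Byte[2]=EF: 3-byte lead. pending=2, acc=0xF
Byte[3]=B6: continuation. acc=(acc<<6)|0x36=0x3F6, pending=1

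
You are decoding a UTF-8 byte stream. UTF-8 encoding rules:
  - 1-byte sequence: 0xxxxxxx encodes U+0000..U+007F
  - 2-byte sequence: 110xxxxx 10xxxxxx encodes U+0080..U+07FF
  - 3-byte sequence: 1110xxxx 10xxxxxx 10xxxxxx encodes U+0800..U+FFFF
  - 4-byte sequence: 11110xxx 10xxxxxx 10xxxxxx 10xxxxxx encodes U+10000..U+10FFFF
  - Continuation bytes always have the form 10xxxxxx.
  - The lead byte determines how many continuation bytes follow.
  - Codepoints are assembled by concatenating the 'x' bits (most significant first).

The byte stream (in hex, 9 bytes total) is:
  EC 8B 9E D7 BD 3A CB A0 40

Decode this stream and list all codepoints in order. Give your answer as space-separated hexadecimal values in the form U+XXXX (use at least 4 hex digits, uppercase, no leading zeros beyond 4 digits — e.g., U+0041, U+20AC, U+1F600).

Byte[0]=EC: 3-byte lead, need 2 cont bytes. acc=0xC
Byte[1]=8B: continuation. acc=(acc<<6)|0x0B=0x30B
Byte[2]=9E: continuation. acc=(acc<<6)|0x1E=0xC2DE
Completed: cp=U+C2DE (starts at byte 0)
Byte[3]=D7: 2-byte lead, need 1 cont bytes. acc=0x17
Byte[4]=BD: continuation. acc=(acc<<6)|0x3D=0x5FD
Completed: cp=U+05FD (starts at byte 3)
Byte[5]=3A: 1-byte ASCII. cp=U+003A
Byte[6]=CB: 2-byte lead, need 1 cont bytes. acc=0xB
Byte[7]=A0: continuation. acc=(acc<<6)|0x20=0x2E0
Completed: cp=U+02E0 (starts at byte 6)
Byte[8]=40: 1-byte ASCII. cp=U+0040

Answer: U+C2DE U+05FD U+003A U+02E0 U+0040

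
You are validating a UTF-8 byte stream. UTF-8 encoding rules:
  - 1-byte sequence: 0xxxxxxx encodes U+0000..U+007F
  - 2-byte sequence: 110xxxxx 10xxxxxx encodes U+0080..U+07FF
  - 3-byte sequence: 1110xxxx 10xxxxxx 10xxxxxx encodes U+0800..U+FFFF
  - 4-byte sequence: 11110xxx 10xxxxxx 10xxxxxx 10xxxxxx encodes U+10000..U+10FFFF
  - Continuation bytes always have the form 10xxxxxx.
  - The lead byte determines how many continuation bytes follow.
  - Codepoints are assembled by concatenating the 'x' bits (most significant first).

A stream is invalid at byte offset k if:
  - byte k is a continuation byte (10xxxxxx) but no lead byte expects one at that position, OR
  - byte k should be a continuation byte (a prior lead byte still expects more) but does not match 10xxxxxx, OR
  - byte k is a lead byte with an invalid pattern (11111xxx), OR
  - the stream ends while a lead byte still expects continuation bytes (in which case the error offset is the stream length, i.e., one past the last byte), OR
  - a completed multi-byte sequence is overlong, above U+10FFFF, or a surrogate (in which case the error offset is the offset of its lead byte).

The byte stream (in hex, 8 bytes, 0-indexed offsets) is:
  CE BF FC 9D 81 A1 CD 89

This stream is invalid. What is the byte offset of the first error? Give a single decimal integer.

Answer: 2

Derivation:
Byte[0]=CE: 2-byte lead, need 1 cont bytes. acc=0xE
Byte[1]=BF: continuation. acc=(acc<<6)|0x3F=0x3BF
Completed: cp=U+03BF (starts at byte 0)
Byte[2]=FC: INVALID lead byte (not 0xxx/110x/1110/11110)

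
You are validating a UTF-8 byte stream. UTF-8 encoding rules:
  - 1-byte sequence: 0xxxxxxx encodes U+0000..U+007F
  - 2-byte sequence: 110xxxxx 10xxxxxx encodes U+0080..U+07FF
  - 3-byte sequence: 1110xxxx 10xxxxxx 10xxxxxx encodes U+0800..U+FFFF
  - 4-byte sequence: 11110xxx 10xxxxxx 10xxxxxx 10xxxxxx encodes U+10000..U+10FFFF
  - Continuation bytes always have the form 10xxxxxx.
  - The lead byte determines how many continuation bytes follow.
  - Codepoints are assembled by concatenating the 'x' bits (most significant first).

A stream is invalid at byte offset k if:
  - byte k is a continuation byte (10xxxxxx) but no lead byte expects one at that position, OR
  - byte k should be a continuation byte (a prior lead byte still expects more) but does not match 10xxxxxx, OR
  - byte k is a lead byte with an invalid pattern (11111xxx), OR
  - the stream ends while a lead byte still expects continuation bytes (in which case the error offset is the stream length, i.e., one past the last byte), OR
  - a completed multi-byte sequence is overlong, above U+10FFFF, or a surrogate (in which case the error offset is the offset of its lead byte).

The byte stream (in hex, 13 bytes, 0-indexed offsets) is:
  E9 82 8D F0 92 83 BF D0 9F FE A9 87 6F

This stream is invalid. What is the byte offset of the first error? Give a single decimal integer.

Byte[0]=E9: 3-byte lead, need 2 cont bytes. acc=0x9
Byte[1]=82: continuation. acc=(acc<<6)|0x02=0x242
Byte[2]=8D: continuation. acc=(acc<<6)|0x0D=0x908D
Completed: cp=U+908D (starts at byte 0)
Byte[3]=F0: 4-byte lead, need 3 cont bytes. acc=0x0
Byte[4]=92: continuation. acc=(acc<<6)|0x12=0x12
Byte[5]=83: continuation. acc=(acc<<6)|0x03=0x483
Byte[6]=BF: continuation. acc=(acc<<6)|0x3F=0x120FF
Completed: cp=U+120FF (starts at byte 3)
Byte[7]=D0: 2-byte lead, need 1 cont bytes. acc=0x10
Byte[8]=9F: continuation. acc=(acc<<6)|0x1F=0x41F
Completed: cp=U+041F (starts at byte 7)
Byte[9]=FE: INVALID lead byte (not 0xxx/110x/1110/11110)

Answer: 9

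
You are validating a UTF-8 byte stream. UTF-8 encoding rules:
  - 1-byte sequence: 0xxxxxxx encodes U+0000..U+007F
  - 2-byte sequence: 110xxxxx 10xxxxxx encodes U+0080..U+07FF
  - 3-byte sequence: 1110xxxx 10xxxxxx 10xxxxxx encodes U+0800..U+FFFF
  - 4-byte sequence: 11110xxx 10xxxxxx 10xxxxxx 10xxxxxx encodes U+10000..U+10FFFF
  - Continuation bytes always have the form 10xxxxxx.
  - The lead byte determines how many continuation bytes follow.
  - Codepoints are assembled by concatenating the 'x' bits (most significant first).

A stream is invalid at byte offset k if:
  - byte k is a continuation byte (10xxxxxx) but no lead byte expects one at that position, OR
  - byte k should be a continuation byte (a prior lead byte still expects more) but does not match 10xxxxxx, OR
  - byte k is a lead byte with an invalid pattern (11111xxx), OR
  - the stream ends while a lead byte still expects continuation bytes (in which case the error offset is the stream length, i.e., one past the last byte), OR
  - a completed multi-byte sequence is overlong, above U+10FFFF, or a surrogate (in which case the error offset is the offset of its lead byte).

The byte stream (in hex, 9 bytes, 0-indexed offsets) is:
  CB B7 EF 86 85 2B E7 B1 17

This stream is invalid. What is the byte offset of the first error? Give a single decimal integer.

Byte[0]=CB: 2-byte lead, need 1 cont bytes. acc=0xB
Byte[1]=B7: continuation. acc=(acc<<6)|0x37=0x2F7
Completed: cp=U+02F7 (starts at byte 0)
Byte[2]=EF: 3-byte lead, need 2 cont bytes. acc=0xF
Byte[3]=86: continuation. acc=(acc<<6)|0x06=0x3C6
Byte[4]=85: continuation. acc=(acc<<6)|0x05=0xF185
Completed: cp=U+F185 (starts at byte 2)
Byte[5]=2B: 1-byte ASCII. cp=U+002B
Byte[6]=E7: 3-byte lead, need 2 cont bytes. acc=0x7
Byte[7]=B1: continuation. acc=(acc<<6)|0x31=0x1F1
Byte[8]=17: expected 10xxxxxx continuation. INVALID

Answer: 8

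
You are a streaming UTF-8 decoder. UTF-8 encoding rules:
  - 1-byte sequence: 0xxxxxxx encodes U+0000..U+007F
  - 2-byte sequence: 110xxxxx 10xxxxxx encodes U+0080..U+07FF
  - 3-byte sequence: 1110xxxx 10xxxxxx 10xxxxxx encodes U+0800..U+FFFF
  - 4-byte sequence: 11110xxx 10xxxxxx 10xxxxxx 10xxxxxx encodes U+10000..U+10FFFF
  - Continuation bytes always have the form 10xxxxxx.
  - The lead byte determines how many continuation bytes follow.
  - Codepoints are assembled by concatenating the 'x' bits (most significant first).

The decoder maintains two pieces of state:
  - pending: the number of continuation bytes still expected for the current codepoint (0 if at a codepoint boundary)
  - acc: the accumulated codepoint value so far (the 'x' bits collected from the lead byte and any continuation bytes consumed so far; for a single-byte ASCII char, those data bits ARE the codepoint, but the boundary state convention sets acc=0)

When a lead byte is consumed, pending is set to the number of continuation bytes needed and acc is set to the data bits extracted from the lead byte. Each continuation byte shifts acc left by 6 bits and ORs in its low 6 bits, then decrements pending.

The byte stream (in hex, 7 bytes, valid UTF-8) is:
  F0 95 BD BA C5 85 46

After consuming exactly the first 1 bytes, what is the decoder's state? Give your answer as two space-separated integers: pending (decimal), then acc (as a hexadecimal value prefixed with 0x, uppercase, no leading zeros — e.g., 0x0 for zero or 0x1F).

Byte[0]=F0: 4-byte lead. pending=3, acc=0x0

Answer: 3 0x0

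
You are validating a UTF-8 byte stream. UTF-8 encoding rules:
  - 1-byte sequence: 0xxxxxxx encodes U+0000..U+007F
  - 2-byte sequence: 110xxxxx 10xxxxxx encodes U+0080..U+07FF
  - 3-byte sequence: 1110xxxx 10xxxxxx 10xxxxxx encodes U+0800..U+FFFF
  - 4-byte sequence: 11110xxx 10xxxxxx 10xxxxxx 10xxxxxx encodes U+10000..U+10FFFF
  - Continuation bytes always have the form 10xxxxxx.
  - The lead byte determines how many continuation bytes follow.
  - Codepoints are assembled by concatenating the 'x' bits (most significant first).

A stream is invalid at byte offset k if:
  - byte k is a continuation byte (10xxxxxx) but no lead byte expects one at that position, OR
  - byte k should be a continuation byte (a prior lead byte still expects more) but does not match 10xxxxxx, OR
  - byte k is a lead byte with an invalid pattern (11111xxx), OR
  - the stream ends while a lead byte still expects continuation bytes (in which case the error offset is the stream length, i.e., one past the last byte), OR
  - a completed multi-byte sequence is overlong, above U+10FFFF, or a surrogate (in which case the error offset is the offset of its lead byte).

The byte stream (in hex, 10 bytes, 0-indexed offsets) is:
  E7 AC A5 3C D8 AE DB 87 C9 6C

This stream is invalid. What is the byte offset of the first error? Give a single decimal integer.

Answer: 9

Derivation:
Byte[0]=E7: 3-byte lead, need 2 cont bytes. acc=0x7
Byte[1]=AC: continuation. acc=(acc<<6)|0x2C=0x1EC
Byte[2]=A5: continuation. acc=(acc<<6)|0x25=0x7B25
Completed: cp=U+7B25 (starts at byte 0)
Byte[3]=3C: 1-byte ASCII. cp=U+003C
Byte[4]=D8: 2-byte lead, need 1 cont bytes. acc=0x18
Byte[5]=AE: continuation. acc=(acc<<6)|0x2E=0x62E
Completed: cp=U+062E (starts at byte 4)
Byte[6]=DB: 2-byte lead, need 1 cont bytes. acc=0x1B
Byte[7]=87: continuation. acc=(acc<<6)|0x07=0x6C7
Completed: cp=U+06C7 (starts at byte 6)
Byte[8]=C9: 2-byte lead, need 1 cont bytes. acc=0x9
Byte[9]=6C: expected 10xxxxxx continuation. INVALID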